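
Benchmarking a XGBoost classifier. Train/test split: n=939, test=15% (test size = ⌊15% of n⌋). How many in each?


Test = ⌊939·15/100⌋ = 140
Train = 939 - 140 = 799

Train: 799, Test: 140


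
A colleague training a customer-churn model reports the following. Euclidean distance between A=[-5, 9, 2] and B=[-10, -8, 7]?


d = √((-5+ 10)² + (9+ 8)² + (2-7)²)
  = √(25 + 289 + 25)
  = √339 = 18.412

18.412


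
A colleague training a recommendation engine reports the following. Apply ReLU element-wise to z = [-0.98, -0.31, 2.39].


ReLU(-0.98) = max(0, -0.98) = 0.0
ReLU(-0.31) = max(0, -0.31) = 0.0
ReLU(2.39) = max(0, 2.39) = 2.39
result = [0.0, 0.0, 2.39]

[0.0, 0.0, 2.39]


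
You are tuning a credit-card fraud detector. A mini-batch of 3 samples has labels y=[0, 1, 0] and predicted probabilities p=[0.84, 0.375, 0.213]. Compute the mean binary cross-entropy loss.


L[0] = -ln(1-0.84) = -ln(0.16) = 1.8326
L[1] = -ln(0.375) = 0.9808
L[2] = -ln(1-0.213) = -ln(0.787) = 0.2395
mean = (1.8326 + 0.9808 + 0.2395)/3 = 1.0176

1.0176


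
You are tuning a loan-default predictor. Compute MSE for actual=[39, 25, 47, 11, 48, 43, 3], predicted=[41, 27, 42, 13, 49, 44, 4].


Squared errors: (39-41)²=4, (25-27)²=4, (47-42)²=25, (11-13)²=4, (48-49)²=1, (43-44)²=1, (3-4)²=1
Sum = 40
MSE = 40/7 = 40/7

40/7


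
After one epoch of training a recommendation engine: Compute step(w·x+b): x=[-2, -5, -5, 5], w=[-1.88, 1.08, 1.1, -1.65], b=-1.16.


z = (-2)·(-1.88) + (-5)·(1.08) + (-5)·(1.1) + (5)·(-1.65) - 1.16
  = -16.55
step(z) = 0 (z<0)

0


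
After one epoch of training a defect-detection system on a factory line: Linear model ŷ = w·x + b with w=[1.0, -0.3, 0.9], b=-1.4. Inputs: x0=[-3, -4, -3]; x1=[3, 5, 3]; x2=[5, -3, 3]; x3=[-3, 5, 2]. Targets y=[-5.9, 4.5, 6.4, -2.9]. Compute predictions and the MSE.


ŷ0 = (1.0)·(-3) + (-0.3)·(-4) + (0.9)·(-3) - 1.4 = -5.9
ŷ1 = (1.0)·(3) + (-0.3)·(5) + (0.9)·(3) - 1.4 = 2.8
ŷ2 = (1.0)·(5) + (-0.3)·(-3) + (0.9)·(3) - 1.4 = 7.2
ŷ3 = (1.0)·(-3) + (-0.3)·(5) + (0.9)·(2) - 1.4 = -4.1
errors² = [0.0, 2.89, 0.64, 1.44]
MSE = 4.9700/4 = 1.2425

1.2425


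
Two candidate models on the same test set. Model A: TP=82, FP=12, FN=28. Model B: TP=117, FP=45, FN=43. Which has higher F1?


Model A: P=82/94=0.8723, R=82/110=0.7455, F1=2PR/(P+R)=2TP/(2TP+FP+FN)=164/204=0.8039
Model B: P=117/162=0.7222, R=117/160=0.7312, F1=2PR/(P+R)=2TP/(2TP+FP+FN)=234/322=0.7267
0.8039 > 0.7267 → Model A

Model A


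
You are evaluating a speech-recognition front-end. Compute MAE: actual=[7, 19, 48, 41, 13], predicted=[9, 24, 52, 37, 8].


Absolute errors: |7-9|=2, |19-24|=5, |48-52|=4, |41-37|=4, |13-8|=5
Sum = 20
MAE = 20/5 = 4

4


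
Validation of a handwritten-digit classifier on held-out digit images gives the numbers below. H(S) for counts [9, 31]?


Probabilities: [9/40, 31/40] ≈ [0.225, 0.775]
H = -((9/40)·log₂(9/40) + (31/40)·log₂(31/40))
  = 0.7692 bits

0.7692 bits


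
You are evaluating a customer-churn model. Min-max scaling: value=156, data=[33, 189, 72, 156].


min=33, max=189
(156-33)/(189-33) = 123/156 = 0.7885

0.7885


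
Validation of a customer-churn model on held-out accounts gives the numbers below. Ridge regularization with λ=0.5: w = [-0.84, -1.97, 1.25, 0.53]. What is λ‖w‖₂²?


‖w‖₂² = (-0.84)² + (-1.97)² + (1.25)² + (0.53)²
     = 0.7056 + 3.8809 + 1.5625 + 0.2809
     = 6.4299
λ·‖w‖₂² = 0.5·6.4299 = 3.21495

3.21495


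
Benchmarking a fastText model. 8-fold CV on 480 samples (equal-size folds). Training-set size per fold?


Fold size = 480/8 = 60
Training per fold = 480 - 60 = 420

420


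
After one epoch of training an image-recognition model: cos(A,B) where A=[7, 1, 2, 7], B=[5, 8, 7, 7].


A·B = 7·5 + 1·8 + 2·7 + 7·7 = 106
‖A‖ = √103 = 10.1489, ‖B‖ = √187 = 13.6748
cos = 106/(√103·√187) = 106/√19261 = 0.7638

0.7638


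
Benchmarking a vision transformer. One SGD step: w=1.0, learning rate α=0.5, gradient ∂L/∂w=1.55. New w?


w_new = w - α·∇
= 1.0 - 0.5·1.55
= 1.0 - 0.775
= 0.225

0.225


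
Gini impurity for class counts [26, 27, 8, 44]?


Probabilities: [26/105, 27/105, 8/105, 44/105] ≈ [0.2476, 0.2571, 0.0762, 0.419]
Σpᵢ² = (676 + 729 + 64 + 1936)/105² = 3405/11025
Gini = 1 - Σpᵢ² = 1 - 3405/11025 = 0.6912

0.6912


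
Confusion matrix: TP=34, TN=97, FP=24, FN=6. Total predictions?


Total = TP + TN + FP + FN
= 34 + 97 + 24 + 6
= 161
(Predicted positive: 58, predicted negative: 103)

161


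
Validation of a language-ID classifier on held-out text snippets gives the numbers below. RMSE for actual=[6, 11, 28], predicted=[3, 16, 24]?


MSE = 50/3 = 16.6667
RMSE = √(50/3) = 4.0825

4.0825


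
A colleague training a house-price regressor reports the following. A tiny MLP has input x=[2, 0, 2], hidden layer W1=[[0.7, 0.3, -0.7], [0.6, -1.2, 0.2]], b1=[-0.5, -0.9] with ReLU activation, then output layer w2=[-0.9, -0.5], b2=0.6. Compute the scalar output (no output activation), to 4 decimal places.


z1[0] = (0.7)·(2) + (0.3)·(0) + (-0.7)·(2) - 0.5 = -0.5
z1[1] = (0.6)·(2) + (-1.2)·(0) + (0.2)·(2) - 0.9 = 0.7
h = ReLU(z1) = [0.0, 0.7]
output = (-0.9)·(0.0) + (-0.5)·(0.7) + 0.6 = 0.25

0.25


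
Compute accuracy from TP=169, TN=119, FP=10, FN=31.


Accuracy = (TP+TN)/(TP+TN+FP+FN)
= (169+119)/(329)
= 288/329 = 87.54%

87.54%


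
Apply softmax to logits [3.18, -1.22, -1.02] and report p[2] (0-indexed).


Exponentials: e^3.18=24.0468, e^-1.22=0.2952, e^-1.02=0.3606
Sum = 24.7026
Softmax = [0.9735, 0.012, 0.0146]
p[2] = 0.3606/24.7026 = 0.0146

0.0146


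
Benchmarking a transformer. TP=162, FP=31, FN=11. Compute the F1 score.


Precision = 162/193 = 0.8394
Recall = 162/173 = 0.9364
F1 = 2·P·R/(P+R) = 2·TP/(2·TP+FP+FN) = 324/(324+31+11) = 324/366 = 0.8852

0.8852


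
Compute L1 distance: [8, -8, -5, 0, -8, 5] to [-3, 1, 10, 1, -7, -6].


d = |8+ 3| + |-8-1| + |-5-10| + |0-1| + |-8+ 7| + |5+ 6|
  = 11 + 9 + 15 + 1 + 1 + 11
  = 48

48


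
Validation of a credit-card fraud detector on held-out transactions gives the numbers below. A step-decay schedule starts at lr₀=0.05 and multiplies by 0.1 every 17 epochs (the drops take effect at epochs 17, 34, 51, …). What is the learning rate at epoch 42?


n_drops = ⌊42/17⌋ = 2
lr = 0.05·0.1^2 = 0.05·0.01 = 0.0005

0.0005


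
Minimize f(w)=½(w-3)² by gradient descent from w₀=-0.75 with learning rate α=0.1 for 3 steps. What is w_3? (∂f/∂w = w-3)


step 1: grad = -0.75-3 = -3.75; w = -0.75 - 0.1·(-3.75) = -0.375
step 2: grad = -0.375-3 = -3.375; w = -0.375 - 0.1·(-3.375) = -0.0375
step 3: grad = -0.0375-3 = -3.0375; w = -0.0375 - 0.1·(-3.0375) = 0.26625

0.26625


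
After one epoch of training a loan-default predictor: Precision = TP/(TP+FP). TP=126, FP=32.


Precision = TP/(TP+FP)
= 126/(126+32)
= 126/158 = 79.75%

79.75%


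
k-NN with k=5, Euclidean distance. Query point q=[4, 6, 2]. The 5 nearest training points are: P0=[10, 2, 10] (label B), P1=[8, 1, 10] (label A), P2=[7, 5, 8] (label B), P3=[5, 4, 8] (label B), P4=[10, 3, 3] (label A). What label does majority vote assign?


d(q,P0) = 10.7703  (label B)
d(q,P1) = 10.247  (label A)
d(q,P2) = 6.7823  (label B)
d(q,P3) = 6.4031  (label B)
d(q,P4) = 6.7823  (label A)
Votes: A=2, B=3
Majority → B

B


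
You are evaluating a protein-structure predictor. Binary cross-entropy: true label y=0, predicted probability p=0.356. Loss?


BCE = -[y·ln(p) + (1-y)·ln(1-p)]
= -0 - 1·ln(1-0.356)
= -ln(0.644) = 0.4401

0.4401


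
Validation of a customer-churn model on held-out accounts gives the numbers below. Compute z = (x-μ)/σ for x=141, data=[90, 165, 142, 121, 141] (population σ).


μ = 131.8, σ = 25.1189
z = (141 - 131.8)/25.1189 = 0.3663

0.3663


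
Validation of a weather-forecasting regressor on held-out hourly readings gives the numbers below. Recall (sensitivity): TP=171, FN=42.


Recall = TP/(TP+FN)
= 171/(171+42)
= 171/213 = 80.28%

80.28%


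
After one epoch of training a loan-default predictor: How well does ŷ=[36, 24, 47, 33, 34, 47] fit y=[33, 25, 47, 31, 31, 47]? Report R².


ȳ = 35.6667
SS_res = Σ(y-ŷ)² = 23
SS_tot = Σ(y-ȳ)² = 421.33
R² = 1 - SS_res/SS_tot = 1 - 0.0546 = 0.9454

0.9454


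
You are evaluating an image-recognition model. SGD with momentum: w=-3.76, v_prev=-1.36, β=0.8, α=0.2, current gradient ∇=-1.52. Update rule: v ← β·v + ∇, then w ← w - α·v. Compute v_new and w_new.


v_new = 0.8·-1.36 - 1.52 = -1.088 - 1.52 = -2.608
w_new = -3.76 - 0.2·-2.608 = -3.76 + 0.5216 = -3.2384

v_new=-2.608, w_new=-3.2384


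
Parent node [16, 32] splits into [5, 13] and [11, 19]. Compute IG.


Parent = [16, 32], H_parent = 0.9183
H_left = 0.8524 (n=18), H_right = 0.9481 (n=30)
H_children = (18/48)·0.8524 + (30/48)·0.9481 = 0.9122
IG = 0.9183 - 0.9122 = 0.0061

0.0061


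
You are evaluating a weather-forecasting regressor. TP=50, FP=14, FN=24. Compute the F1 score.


Precision = 50/64 = 0.7812
Recall = 50/74 = 0.6757
F1 = 2·P·R/(P+R) = 2·TP/(2·TP+FP+FN) = 100/(100+14+24) = 100/138 = 0.7246

0.7246


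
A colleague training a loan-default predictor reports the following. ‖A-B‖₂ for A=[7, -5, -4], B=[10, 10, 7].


d = √((7-10)² + (-5-10)² + (-4-7)²)
  = √(9 + 225 + 121)
  = √355 = 18.8414

18.8414


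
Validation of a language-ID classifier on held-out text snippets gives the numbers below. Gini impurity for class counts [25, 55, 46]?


Probabilities: [25/126, 55/126, 46/126] ≈ [0.1984, 0.4365, 0.3651]
Σpᵢ² = (625 + 3025 + 2116)/126² = 5766/15876
Gini = 1 - Σpᵢ² = 1 - 5766/15876 = 0.6368

0.6368


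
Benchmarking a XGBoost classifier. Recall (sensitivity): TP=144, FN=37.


Recall = TP/(TP+FN)
= 144/(144+37)
= 144/181 = 79.56%

79.56%


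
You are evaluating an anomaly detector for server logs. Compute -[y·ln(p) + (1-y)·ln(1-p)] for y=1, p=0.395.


BCE = -[y·ln(p) + (1-y)·ln(1-p)]
= -1·ln(0.395) - 0
= -ln(0.395) = 0.9289

0.9289


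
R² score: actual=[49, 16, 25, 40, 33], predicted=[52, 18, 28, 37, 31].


ȳ = 32.6
SS_res = Σ(y-ŷ)² = 35
SS_tot = Σ(y-ȳ)² = 657.2
R² = 1 - SS_res/SS_tot = 1 - 0.0533 = 0.9467

0.9467


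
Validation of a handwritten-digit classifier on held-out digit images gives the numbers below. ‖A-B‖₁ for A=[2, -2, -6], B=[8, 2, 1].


d = |2-8| + |-2-2| + |-6-1|
  = 6 + 4 + 7
  = 17

17


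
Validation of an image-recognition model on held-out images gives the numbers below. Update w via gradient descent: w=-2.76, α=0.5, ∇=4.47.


w_new = w - α·∇
= -2.76 - 0.5·4.47
= -2.76 - 2.235
= -4.995

-4.995


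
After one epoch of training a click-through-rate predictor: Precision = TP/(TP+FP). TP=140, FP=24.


Precision = TP/(TP+FP)
= 140/(140+24)
= 140/164 = 85.37%

85.37%


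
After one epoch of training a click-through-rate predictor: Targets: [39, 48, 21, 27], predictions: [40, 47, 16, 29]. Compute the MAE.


Absolute errors: |39-40|=1, |48-47|=1, |21-16|=5, |27-29|=2
Sum = 9
MAE = 9/4 = 9/4

9/4


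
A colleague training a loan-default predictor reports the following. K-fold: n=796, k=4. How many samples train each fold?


Fold size = 796/4 = 199
Training per fold = 796 - 199 = 597

597


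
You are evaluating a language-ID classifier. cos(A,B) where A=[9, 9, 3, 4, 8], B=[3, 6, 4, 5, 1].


A·B = 9·3 + 9·6 + 3·4 + 4·5 + 8·1 = 121
‖A‖ = √251 = 15.843, ‖B‖ = √87 = 9.3274
cos = 121/(√251·√87) = 121/√21837 = 0.8188

0.8188


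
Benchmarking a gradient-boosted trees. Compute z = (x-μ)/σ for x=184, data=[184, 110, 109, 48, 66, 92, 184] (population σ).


μ = 113.2857, σ = 49.2536
z = (184 - 113.2857)/49.2536 = 1.4357

1.4357


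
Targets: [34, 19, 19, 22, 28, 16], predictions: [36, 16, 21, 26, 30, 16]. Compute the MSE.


Squared errors: (34-36)²=4, (19-16)²=9, (19-21)²=4, (22-26)²=16, (28-30)²=4, (16-16)²=0
Sum = 37
MSE = 37/6 = 37/6

37/6


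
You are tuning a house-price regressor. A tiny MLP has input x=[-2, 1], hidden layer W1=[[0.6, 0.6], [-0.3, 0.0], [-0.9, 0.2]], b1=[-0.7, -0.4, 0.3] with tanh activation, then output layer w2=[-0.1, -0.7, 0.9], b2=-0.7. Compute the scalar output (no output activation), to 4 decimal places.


z1[0] = (0.6)·(-2) + (0.6)·(1) - 0.7 = -1.3
z1[1] = (-0.3)·(-2) + (0.0)·(1) - 0.4 = 0.2
z1[2] = (-0.9)·(-2) + (0.2)·(1) + 0.3 = 2.3
h = tanh(z1) = [-0.8617, 0.1974, 0.9801]
output = (-0.1)·(-0.8617) + (-0.7)·(0.1974) + (0.9)·(0.9801) - 0.7 = 0.1301

0.1301


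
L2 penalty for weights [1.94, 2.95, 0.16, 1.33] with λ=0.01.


‖w‖₂² = (1.94)² + (2.95)² + (0.16)² + (1.33)²
     = 3.7636 + 8.7025 + 0.0256 + 1.7689
     = 14.2606
λ·‖w‖₂² = 0.01·14.2606 = 0.142606

0.142606


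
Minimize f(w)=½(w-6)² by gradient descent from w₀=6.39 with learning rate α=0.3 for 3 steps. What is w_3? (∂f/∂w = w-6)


step 1: grad = 6.39-6 = 0.39; w = 6.39 - 0.3·(0.39) = 6.273
step 2: grad = 6.273-6 = 0.273; w = 6.273 - 0.3·(0.273) = 6.1911
step 3: grad = 6.1911-6 = 0.1911; w = 6.1911 - 0.3·(0.1911) = 6.13377

6.13377


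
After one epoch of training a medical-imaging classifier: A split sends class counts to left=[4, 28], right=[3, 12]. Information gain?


Parent = [7, 40], H_parent = 0.6072
H_left = 0.5436 (n=32), H_right = 0.7219 (n=15)
H_children = (32/47)·0.5436 + (15/47)·0.7219 = 0.6005
IG = 0.6072 - 0.6005 = 0.0067

0.0067


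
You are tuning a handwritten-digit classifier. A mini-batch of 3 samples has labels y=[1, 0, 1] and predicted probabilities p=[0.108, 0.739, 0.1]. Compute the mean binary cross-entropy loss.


L[0] = -ln(0.108) = 2.2256
L[1] = -ln(1-0.739) = -ln(0.261) = 1.3432
L[2] = -ln(0.1) = 2.3026
mean = (2.2256 + 1.3432 + 2.3026)/3 = 1.9571

1.9571


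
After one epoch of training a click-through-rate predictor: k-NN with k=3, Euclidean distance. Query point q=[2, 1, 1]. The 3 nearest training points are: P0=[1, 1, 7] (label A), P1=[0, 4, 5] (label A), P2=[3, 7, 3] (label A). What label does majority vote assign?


d(q,P0) = 6.0828  (label A)
d(q,P1) = 5.3852  (label A)
d(q,P2) = 6.4031  (label A)
Votes: A=3, B=0
Majority → A

A


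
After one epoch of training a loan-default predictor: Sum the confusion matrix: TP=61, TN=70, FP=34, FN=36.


Total = TP + TN + FP + FN
= 61 + 70 + 34 + 36
= 201
(Predicted positive: 95, predicted negative: 106)

201


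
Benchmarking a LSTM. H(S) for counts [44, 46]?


Probabilities: [44/90, 46/90] ≈ [0.4889, 0.5111]
H = -((44/90)·log₂(44/90) + (46/90)·log₂(46/90))
  = 0.9996 bits

0.9996 bits


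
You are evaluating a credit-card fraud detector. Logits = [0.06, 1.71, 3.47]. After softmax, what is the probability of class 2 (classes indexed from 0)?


Exponentials: e^0.06=1.0618, e^1.71=5.529, e^3.47=32.1367
Sum = 38.7275
Softmax = [0.0274, 0.1428, 0.8298]
p[2] = 32.1367/38.7275 = 0.8298

0.8298


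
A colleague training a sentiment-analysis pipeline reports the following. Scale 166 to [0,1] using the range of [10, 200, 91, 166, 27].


min=10, max=200
(166-10)/(200-10) = 156/190 = 0.8211

0.8211


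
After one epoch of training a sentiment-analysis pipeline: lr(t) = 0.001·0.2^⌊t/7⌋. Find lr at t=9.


n_drops = ⌊9/7⌋ = 1
lr = 0.001·0.2^1 = 0.001·0.2 = 0.0002

0.0002


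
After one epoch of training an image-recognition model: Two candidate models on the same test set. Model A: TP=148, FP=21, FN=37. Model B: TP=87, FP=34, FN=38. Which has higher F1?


Model A: P=148/169=0.8757, R=148/185=0.8, F1=2PR/(P+R)=2TP/(2TP+FP+FN)=296/354=0.8362
Model B: P=87/121=0.719, R=87/125=0.696, F1=2PR/(P+R)=2TP/(2TP+FP+FN)=174/246=0.7073
0.8362 > 0.7073 → Model A

Model A


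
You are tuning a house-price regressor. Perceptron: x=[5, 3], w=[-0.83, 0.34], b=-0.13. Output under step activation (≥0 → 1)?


z = (5)·(-0.83) + (3)·(0.34) - 0.13
  = -3.26
step(z) = 0 (z<0)

0


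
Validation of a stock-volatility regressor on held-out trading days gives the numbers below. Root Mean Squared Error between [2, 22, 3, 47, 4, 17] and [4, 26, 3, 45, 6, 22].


MSE = 53/6 = 8.8333
RMSE = √(53/6) = 2.9721

2.9721


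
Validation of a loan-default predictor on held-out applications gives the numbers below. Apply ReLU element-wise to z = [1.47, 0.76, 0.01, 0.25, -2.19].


ReLU(1.47) = max(0, 1.47) = 1.47
ReLU(0.76) = max(0, 0.76) = 0.76
ReLU(0.01) = max(0, 0.01) = 0.01
ReLU(0.25) = max(0, 0.25) = 0.25
ReLU(-2.19) = max(0, -2.19) = 0.0
result = [1.47, 0.76, 0.01, 0.25, 0.0]

[1.47, 0.76, 0.01, 0.25, 0.0]


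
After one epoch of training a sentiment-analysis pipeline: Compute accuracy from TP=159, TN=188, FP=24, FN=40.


Accuracy = (TP+TN)/(TP+TN+FP+FN)
= (159+188)/(411)
= 347/411 = 84.43%

84.43%


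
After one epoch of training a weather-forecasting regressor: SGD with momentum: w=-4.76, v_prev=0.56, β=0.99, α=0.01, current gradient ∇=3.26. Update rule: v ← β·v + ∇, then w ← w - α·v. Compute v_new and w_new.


v_new = 0.99·0.56 + 3.26 = 0.5544 + 3.26 = 3.8144
w_new = -4.76 - 0.01·3.8144 = -4.76 - 0.038144 = -4.798144

v_new=3.8144, w_new=-4.798144


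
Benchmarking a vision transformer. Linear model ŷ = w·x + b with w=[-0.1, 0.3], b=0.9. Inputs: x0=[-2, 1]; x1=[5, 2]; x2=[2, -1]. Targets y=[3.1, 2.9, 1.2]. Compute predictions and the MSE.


ŷ0 = (-0.1)·(-2) + (0.3)·(1) + 0.9 = 1.4
ŷ1 = (-0.1)·(5) + (0.3)·(2) + 0.9 = 1.0
ŷ2 = (-0.1)·(2) + (0.3)·(-1) + 0.9 = 0.4
errors² = [2.89, 3.61, 0.64]
MSE = 7.1400/3 = 2.38

2.38


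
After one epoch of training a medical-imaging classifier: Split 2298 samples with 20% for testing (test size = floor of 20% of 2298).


Test = ⌊2298·20/100⌋ = 459
Train = 2298 - 459 = 1839

Train: 1839, Test: 459


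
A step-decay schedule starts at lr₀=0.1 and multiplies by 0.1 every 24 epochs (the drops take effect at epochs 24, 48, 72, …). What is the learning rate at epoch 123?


n_drops = ⌊123/24⌋ = 5
lr = 0.1·0.1^5 = 0.1·0.00001 = 0.000001

0.000001


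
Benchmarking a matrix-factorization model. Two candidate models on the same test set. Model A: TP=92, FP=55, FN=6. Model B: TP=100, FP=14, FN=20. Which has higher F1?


Model A: P=92/147=0.6259, R=92/98=0.9388, F1=2PR/(P+R)=2TP/(2TP+FP+FN)=184/245=0.751
Model B: P=100/114=0.8772, R=100/120=0.8333, F1=2PR/(P+R)=2TP/(2TP+FP+FN)=200/234=0.8547
0.751 < 0.8547 → Model B

Model B


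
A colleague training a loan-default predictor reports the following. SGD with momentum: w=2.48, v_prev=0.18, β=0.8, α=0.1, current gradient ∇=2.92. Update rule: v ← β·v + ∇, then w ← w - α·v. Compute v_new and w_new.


v_new = 0.8·0.18 + 2.92 = 0.144 + 2.92 = 3.064
w_new = 2.48 - 0.1·3.064 = 2.48 - 0.3064 = 2.1736

v_new=3.064, w_new=2.1736


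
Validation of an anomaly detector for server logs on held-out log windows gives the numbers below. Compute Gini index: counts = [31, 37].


Probabilities: [31/68, 37/68] ≈ [0.4559, 0.5441]
Σpᵢ² = (961 + 1369)/68² = 2330/4624
Gini = 1 - Σpᵢ² = 1 - 2330/4624 = 0.4961

0.4961


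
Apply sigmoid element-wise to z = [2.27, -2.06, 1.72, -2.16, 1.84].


σ(2.27) = 1/(1+e^-2.27) = 0.9064
σ(-2.06) = 1/(1+e^2.06) = 0.113
σ(1.72) = 1/(1+e^-1.72) = 0.8481
σ(-2.16) = 1/(1+e^2.16) = 0.1034
σ(1.84) = 1/(1+e^-1.84) = 0.8629
result = [0.9064, 0.113, 0.8481, 0.1034, 0.8629]

[0.9064, 0.113, 0.8481, 0.1034, 0.8629]


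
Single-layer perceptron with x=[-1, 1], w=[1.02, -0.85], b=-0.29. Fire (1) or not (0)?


z = (-1)·(1.02) + (1)·(-0.85) - 0.29
  = -2.16
step(z) = 0 (z<0)

0


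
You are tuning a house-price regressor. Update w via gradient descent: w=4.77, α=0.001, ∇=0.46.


w_new = w - α·∇
= 4.77 - 0.001·0.46
= 4.77 - 0.00046
= 4.76954

4.76954


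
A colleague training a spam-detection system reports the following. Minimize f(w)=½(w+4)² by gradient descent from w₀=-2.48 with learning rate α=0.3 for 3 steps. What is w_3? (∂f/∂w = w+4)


step 1: grad = -2.48+4 = 1.52; w = -2.48 - 0.3·(1.52) = -2.936
step 2: grad = -2.936+4 = 1.064; w = -2.936 - 0.3·(1.064) = -3.2552
step 3: grad = -3.2552+4 = 0.7448; w = -3.2552 - 0.3·(0.7448) = -3.47864

-3.47864


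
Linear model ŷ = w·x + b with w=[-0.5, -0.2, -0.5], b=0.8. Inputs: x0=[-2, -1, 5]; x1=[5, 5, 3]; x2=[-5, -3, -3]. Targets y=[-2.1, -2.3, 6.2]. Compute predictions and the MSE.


ŷ0 = (-0.5)·(-2) + (-0.2)·(-1) + (-0.5)·(5) + 0.8 = -0.5
ŷ1 = (-0.5)·(5) + (-0.2)·(5) + (-0.5)·(3) + 0.8 = -4.2
ŷ2 = (-0.5)·(-5) + (-0.2)·(-3) + (-0.5)·(-3) + 0.8 = 5.4
errors² = [2.56, 3.61, 0.64]
MSE = 6.8100/3 = 2.27

2.27


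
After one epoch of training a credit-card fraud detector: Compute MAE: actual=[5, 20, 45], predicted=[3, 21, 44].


Absolute errors: |5-3|=2, |20-21|=1, |45-44|=1
Sum = 4
MAE = 4/3 = 4/3

4/3


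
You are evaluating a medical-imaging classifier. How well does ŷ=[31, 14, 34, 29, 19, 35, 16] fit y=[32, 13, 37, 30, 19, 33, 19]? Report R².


ȳ = 26.1429
SS_res = Σ(y-ŷ)² = 25
SS_tot = Σ(y-ȳ)² = 488.86
R² = 1 - SS_res/SS_tot = 1 - 0.0511 = 0.9489

0.9489


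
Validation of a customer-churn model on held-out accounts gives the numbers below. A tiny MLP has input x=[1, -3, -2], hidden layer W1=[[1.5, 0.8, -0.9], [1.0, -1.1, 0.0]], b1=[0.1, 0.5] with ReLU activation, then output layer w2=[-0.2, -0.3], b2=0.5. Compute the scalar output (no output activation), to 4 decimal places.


z1[0] = (1.5)·(1) + (0.8)·(-3) + (-0.9)·(-2) + 0.1 = 1.0
z1[1] = (1.0)·(1) + (-1.1)·(-3) + (0.0)·(-2) + 0.5 = 4.8
h = ReLU(z1) = [1.0, 4.8]
output = (-0.2)·(1.0) + (-0.3)·(4.8) + 0.5 = -1.14

-1.14


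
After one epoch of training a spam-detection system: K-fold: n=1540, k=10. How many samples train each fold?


Fold size = 1540/10 = 154
Training per fold = 1540 - 154 = 1386

1386


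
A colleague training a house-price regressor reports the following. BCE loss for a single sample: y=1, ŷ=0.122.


BCE = -[y·ln(p) + (1-y)·ln(1-p)]
= -1·ln(0.122) - 0
= -ln(0.122) = 2.1037

2.1037


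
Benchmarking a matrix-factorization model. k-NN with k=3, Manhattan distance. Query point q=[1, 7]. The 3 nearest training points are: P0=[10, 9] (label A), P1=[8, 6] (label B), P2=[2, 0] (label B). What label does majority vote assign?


d(q,P0) = 11  (label A)
d(q,P1) = 8  (label B)
d(q,P2) = 8  (label B)
Votes: A=1, B=2
Majority → B

B


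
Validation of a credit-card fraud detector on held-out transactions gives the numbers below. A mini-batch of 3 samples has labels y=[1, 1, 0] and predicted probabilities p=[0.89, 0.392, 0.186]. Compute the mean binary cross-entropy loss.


L[0] = -ln(0.89) = 0.1165
L[1] = -ln(0.392) = 0.9365
L[2] = -ln(1-0.186) = -ln(0.814) = 0.2058
mean = (0.1165 + 0.9365 + 0.2058)/3 = 0.4196

0.4196


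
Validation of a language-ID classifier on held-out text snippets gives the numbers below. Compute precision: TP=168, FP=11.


Precision = TP/(TP+FP)
= 168/(168+11)
= 168/179 = 93.85%

93.85%


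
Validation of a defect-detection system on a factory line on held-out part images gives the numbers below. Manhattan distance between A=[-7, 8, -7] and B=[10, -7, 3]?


d = |-7-10| + |8+ 7| + |-7-3|
  = 17 + 15 + 10
  = 42

42


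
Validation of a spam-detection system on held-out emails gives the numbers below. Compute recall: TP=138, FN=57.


Recall = TP/(TP+FN)
= 138/(138+57)
= 138/195 = 70.77%

70.77%


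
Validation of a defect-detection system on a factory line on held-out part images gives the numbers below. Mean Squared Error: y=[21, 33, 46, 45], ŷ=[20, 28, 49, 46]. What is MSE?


Squared errors: (21-20)²=1, (33-28)²=25, (46-49)²=9, (45-46)²=1
Sum = 36
MSE = 36/4 = 9

9


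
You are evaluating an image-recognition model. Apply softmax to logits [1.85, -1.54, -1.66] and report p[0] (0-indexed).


Exponentials: e^1.85=6.3598, e^-1.54=0.2144, e^-1.66=0.1901
Sum = 6.7643
Softmax = [0.9402, 0.0317, 0.0281]
p[0] = 6.3598/6.7643 = 0.9402

0.9402


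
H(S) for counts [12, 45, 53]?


Probabilities: [12/110, 45/110, 53/110] ≈ [0.1091, 0.4091, 0.4818]
H = -((12/110)·log₂(12/110) + (45/110)·log₂(45/110) + (53/110)·log₂(53/110))
  = 1.3838 bits

1.3838 bits


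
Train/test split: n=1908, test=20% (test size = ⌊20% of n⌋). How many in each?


Test = ⌊1908·20/100⌋ = 381
Train = 1908 - 381 = 1527

Train: 1527, Test: 381


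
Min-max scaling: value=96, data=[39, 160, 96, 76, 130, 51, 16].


min=16, max=160
(96-16)/(160-16) = 80/144 = 0.5556

0.5556


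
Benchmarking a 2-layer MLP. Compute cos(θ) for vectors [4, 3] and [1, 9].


A·B = 4·1 + 3·9 = 31
‖A‖ = √25 = 5, ‖B‖ = √82 = 9.0554
cos = 31/(√25·√82) = 31/√2050 = 0.6847

0.6847


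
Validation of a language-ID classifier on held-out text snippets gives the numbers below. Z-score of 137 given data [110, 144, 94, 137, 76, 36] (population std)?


μ = 99.5, σ = 36.7684
z = (137 - 99.5)/36.7684 = 1.0199

1.0199


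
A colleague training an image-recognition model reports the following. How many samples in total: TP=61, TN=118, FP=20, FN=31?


Total = TP + TN + FP + FN
= 61 + 118 + 20 + 31
= 230
(Predicted positive: 81, predicted negative: 149)

230


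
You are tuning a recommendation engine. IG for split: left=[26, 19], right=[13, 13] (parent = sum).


Parent = [39, 32], H_parent = 0.993
H_left = 0.9825 (n=45), H_right = 1 (n=26)
H_children = (45/71)·0.9825 + (26/71)·1 = 0.9889
IG = 0.993 - 0.9889 = 0.0041

0.0041


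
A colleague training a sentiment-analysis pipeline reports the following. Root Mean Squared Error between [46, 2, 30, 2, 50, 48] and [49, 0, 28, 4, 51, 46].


MSE = 26/6 = 4.3333
RMSE = √(26/6) = 2.0817

2.0817


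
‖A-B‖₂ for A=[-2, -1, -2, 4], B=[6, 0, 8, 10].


d = √((-2-6)² + (-1-0)² + (-2-8)² + (4-10)²)
  = √(64 + 1 + 100 + 36)
  = √201 = 14.1774

14.1774


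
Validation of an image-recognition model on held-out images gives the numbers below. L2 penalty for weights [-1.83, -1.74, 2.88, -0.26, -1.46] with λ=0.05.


‖w‖₂² = (-1.83)² + (-1.74)² + (2.88)² + (-0.26)² + (-1.46)²
     = 3.3489 + 3.0276 + 8.2944 + 0.0676 + 2.1316
     = 16.8701
λ·‖w‖₂² = 0.05·16.8701 = 0.843505

0.843505


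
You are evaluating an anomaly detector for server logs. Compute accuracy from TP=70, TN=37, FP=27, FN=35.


Accuracy = (TP+TN)/(TP+TN+FP+FN)
= (70+37)/(169)
= 107/169 = 63.31%

63.31%


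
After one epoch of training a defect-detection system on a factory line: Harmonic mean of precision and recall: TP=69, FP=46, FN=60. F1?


Precision = 69/115 = 0.6
Recall = 69/129 = 0.5349
F1 = 2·P·R/(P+R) = 2·TP/(2·TP+FP+FN) = 138/(138+46+60) = 138/244 = 0.5656

0.5656


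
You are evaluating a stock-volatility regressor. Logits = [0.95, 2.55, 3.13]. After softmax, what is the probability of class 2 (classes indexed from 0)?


Exponentials: e^0.95=2.5857, e^2.55=12.8071, e^3.13=22.874
Sum = 38.2668
Softmax = [0.0676, 0.3347, 0.5978]
p[2] = 22.874/38.2668 = 0.5978

0.5978


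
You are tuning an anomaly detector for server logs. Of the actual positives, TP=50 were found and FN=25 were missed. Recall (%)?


Recall = TP/(TP+FN)
= 50/(50+25)
= 50/75 = 66.67%

66.67%


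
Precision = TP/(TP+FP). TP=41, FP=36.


Precision = TP/(TP+FP)
= 41/(41+36)
= 41/77 = 53.25%

53.25%


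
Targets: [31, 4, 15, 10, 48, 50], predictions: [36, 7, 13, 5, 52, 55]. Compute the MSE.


Squared errors: (31-36)²=25, (4-7)²=9, (15-13)²=4, (10-5)²=25, (48-52)²=16, (50-55)²=25
Sum = 104
MSE = 104/6 = 52/3

52/3


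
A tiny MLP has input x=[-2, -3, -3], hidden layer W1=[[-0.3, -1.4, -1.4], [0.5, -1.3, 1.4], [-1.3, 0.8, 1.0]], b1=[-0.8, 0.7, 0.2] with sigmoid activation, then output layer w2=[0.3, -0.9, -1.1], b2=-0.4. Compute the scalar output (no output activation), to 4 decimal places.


z1[0] = (-0.3)·(-2) + (-1.4)·(-3) + (-1.4)·(-3) - 0.8 = 8.2
z1[1] = (0.5)·(-2) + (-1.3)·(-3) + (1.4)·(-3) + 0.7 = -0.6
z1[2] = (-1.3)·(-2) + (0.8)·(-3) + (1.0)·(-3) + 0.2 = -2.6
h = sigmoid(z1) = [0.9997, 0.3543, 0.0691]
output = (0.3)·(0.9997) + (-0.9)·(0.3543) + (-1.1)·(0.0691) - 0.4 = -0.495

-0.495


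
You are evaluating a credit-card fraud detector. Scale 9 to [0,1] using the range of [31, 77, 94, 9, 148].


min=9, max=148
(9-9)/(148-9) = 0/139 = 0.0

0.0


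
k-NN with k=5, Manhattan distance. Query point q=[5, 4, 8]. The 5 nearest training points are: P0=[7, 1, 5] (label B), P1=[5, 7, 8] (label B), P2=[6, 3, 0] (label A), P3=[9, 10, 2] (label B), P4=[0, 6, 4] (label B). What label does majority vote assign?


d(q,P0) = 8  (label B)
d(q,P1) = 3  (label B)
d(q,P2) = 10  (label A)
d(q,P3) = 16  (label B)
d(q,P4) = 11  (label B)
Votes: A=1, B=4
Majority → B

B


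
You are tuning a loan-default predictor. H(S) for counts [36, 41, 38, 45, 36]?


Probabilities: [36/196, 41/196, 38/196, 45/196, 36/196] ≈ [0.1837, 0.2092, 0.1939, 0.2296, 0.1837]
H = -((36/196)·log₂(36/196) + (41/196)·log₂(41/196) + (38/196)·log₂(38/196) + (45/196)·log₂(45/196) + (36/196)·log₂(36/196))
  = 2.3165 bits

2.3165 bits


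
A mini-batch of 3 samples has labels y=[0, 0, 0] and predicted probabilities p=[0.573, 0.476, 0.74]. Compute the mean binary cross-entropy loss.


L[0] = -ln(1-0.573) = -ln(0.427) = 0.851
L[1] = -ln(1-0.476) = -ln(0.524) = 0.6463
L[2] = -ln(1-0.74) = -ln(0.26) = 1.3471
mean = (0.851 + 0.6463 + 1.3471)/3 = 0.9481

0.9481


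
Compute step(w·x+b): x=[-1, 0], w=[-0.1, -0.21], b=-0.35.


z = (-1)·(-0.1) + (0)·(-0.21) - 0.35
  = -0.25
step(z) = 0 (z<0)

0


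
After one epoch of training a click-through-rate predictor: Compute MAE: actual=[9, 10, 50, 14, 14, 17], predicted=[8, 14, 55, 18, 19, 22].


Absolute errors: |9-8|=1, |10-14|=4, |50-55|=5, |14-18|=4, |14-19|=5, |17-22|=5
Sum = 24
MAE = 24/6 = 4

4


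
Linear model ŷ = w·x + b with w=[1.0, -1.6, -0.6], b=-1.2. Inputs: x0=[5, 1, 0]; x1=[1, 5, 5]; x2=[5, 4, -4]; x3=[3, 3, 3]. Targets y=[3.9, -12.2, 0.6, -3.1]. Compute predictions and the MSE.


ŷ0 = (1.0)·(5) + (-1.6)·(1) + (-0.6)·(0) - 1.2 = 2.2
ŷ1 = (1.0)·(1) + (-1.6)·(5) + (-0.6)·(5) - 1.2 = -11.2
ŷ2 = (1.0)·(5) + (-1.6)·(4) + (-0.6)·(-4) - 1.2 = -0.2
ŷ3 = (1.0)·(3) + (-1.6)·(3) + (-0.6)·(3) - 1.2 = -4.8
errors² = [2.89, 1.0, 0.64, 2.89]
MSE = 7.4200/4 = 1.855

1.855


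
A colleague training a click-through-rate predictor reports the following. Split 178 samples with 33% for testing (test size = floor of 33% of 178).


Test = ⌊178·33/100⌋ = 58
Train = 178 - 58 = 120

Train: 120, Test: 58


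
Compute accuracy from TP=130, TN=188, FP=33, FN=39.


Accuracy = (TP+TN)/(TP+TN+FP+FN)
= (130+188)/(390)
= 318/390 = 81.54%

81.54%


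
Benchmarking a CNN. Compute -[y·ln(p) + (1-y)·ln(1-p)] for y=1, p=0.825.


BCE = -[y·ln(p) + (1-y)·ln(1-p)]
= -1·ln(0.825) - 0
= -ln(0.825) = 0.1924

0.1924


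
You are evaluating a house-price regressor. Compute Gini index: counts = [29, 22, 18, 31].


Probabilities: [29/100, 22/100, 18/100, 31/100] ≈ [0.29, 0.22, 0.18, 0.31]
Σpᵢ² = (841 + 484 + 324 + 961)/100² = 2610/10000
Gini = 1 - Σpᵢ² = 1 - 2610/10000 = 0.739

0.739


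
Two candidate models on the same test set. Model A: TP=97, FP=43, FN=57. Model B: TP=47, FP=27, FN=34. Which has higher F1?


Model A: P=97/140=0.6929, R=97/154=0.6299, F1=2PR/(P+R)=2TP/(2TP+FP+FN)=194/294=0.6599
Model B: P=47/74=0.6351, R=47/81=0.5802, F1=2PR/(P+R)=2TP/(2TP+FP+FN)=94/155=0.6065
0.6599 > 0.6065 → Model A

Model A


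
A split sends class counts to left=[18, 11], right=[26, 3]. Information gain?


Parent = [44, 14], H_parent = 0.7973
H_left = 0.9576 (n=29), H_right = 0.4798 (n=29)
H_children = (29/58)·0.9576 + (29/58)·0.4798 = 0.7187
IG = 0.7973 - 0.7187 = 0.0786

0.0786


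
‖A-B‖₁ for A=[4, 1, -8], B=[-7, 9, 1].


d = |4+ 7| + |1-9| + |-8-1|
  = 11 + 8 + 9
  = 28

28


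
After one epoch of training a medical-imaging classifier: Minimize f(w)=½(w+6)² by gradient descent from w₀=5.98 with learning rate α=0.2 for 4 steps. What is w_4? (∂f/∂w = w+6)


step 1: grad = 5.98+6 = 11.98; w = 5.98 - 0.2·(11.98) = 3.584
step 2: grad = 3.584+6 = 9.584; w = 3.584 - 0.2·(9.584) = 1.6672
step 3: grad = 1.6672+6 = 7.6672; w = 1.6672 - 0.2·(7.6672) = 0.13376
step 4: grad = 0.13376+6 = 6.13376; w = 0.13376 - 0.2·(6.13376) = -1.092992

-1.092992


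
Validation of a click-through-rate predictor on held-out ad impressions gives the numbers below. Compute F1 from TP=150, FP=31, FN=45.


Precision = 150/181 = 0.8287
Recall = 150/195 = 0.7692
F1 = 2·P·R/(P+R) = 2·TP/(2·TP+FP+FN) = 300/(300+31+45) = 300/376 = 0.7979

0.7979


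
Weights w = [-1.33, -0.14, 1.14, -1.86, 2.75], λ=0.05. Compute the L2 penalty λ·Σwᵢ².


‖w‖₂² = (-1.33)² + (-0.14)² + (1.14)² + (-1.86)² + (2.75)²
     = 1.7689 + 0.0196 + 1.2996 + 3.4596 + 7.5625
     = 14.1102
λ·‖w‖₂² = 0.05·14.1102 = 0.70551

0.70551


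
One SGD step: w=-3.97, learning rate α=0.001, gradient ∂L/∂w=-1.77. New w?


w_new = w - α·∇
= -3.97 - 0.001·-1.77
= -3.97 + 0.00177
= -3.96823

-3.96823


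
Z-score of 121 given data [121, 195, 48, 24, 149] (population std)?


μ = 107.4, σ = 63.3612
z = (121 - 107.4)/63.3612 = 0.2146

0.2146


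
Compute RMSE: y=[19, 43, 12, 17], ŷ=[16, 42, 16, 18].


MSE = 27/4 = 6.75
RMSE = √(27/4) = 2.5981

2.5981


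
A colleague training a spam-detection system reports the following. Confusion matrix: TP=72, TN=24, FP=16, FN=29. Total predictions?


Total = TP + TN + FP + FN
= 72 + 24 + 16 + 29
= 141
(Predicted positive: 88, predicted negative: 53)

141


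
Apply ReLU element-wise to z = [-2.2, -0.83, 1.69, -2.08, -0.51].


ReLU(-2.2) = max(0, -2.2) = 0.0
ReLU(-0.83) = max(0, -0.83) = 0.0
ReLU(1.69) = max(0, 1.69) = 1.69
ReLU(-2.08) = max(0, -2.08) = 0.0
ReLU(-0.51) = max(0, -0.51) = 0.0
result = [0.0, 0.0, 1.69, 0.0, 0.0]

[0.0, 0.0, 1.69, 0.0, 0.0]


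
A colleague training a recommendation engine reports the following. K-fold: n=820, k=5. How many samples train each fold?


Fold size = 820/5 = 164
Training per fold = 820 - 164 = 656

656


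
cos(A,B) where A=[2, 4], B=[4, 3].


A·B = 2·4 + 4·3 = 20
‖A‖ = √20 = 4.4721, ‖B‖ = √25 = 5
cos = 20/(√20·√25) = 20/√500 = 0.8944

0.8944


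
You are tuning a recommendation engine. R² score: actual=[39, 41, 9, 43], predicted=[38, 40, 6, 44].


ȳ = 33
SS_res = Σ(y-ŷ)² = 12
SS_tot = Σ(y-ȳ)² = 776
R² = 1 - SS_res/SS_tot = 1 - 0.0155 = 0.9845

0.9845


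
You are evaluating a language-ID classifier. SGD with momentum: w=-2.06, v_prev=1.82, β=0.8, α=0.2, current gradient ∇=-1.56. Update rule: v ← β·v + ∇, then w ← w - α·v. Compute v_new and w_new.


v_new = 0.8·1.82 - 1.56 = 1.456 - 1.56 = -0.104
w_new = -2.06 - 0.2·-0.104 = -2.06 + 0.0208 = -2.0392

v_new=-0.104, w_new=-2.0392


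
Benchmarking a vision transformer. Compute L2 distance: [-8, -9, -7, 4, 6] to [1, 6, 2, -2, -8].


d = √((-8-1)² + (-9-6)² + (-7-2)² + (4+ 2)² + (6+ 8)²)
  = √(81 + 225 + 81 + 36 + 196)
  = √619 = 24.8797

24.8797


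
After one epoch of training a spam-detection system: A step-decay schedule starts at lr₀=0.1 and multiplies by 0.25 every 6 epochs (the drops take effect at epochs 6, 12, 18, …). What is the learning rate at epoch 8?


n_drops = ⌊8/6⌋ = 1
lr = 0.1·0.25^1 = 0.1·0.25 = 0.025

0.025


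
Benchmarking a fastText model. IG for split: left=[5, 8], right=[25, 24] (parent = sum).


Parent = [30, 32], H_parent = 0.9992
H_left = 0.9612 (n=13), H_right = 0.9997 (n=49)
H_children = (13/62)·0.9612 + (49/62)·0.9997 = 0.9916
IG = 0.9992 - 0.9916 = 0.0076

0.0076


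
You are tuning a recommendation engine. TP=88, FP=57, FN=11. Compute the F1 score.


Precision = 88/145 = 0.6069
Recall = 88/99 = 0.8889
F1 = 2·P·R/(P+R) = 2·TP/(2·TP+FP+FN) = 176/(176+57+11) = 176/244 = 0.7213

0.7213


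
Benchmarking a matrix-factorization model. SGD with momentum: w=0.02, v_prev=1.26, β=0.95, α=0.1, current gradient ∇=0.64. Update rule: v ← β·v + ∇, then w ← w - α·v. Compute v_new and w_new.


v_new = 0.95·1.26 + 0.64 = 1.197 + 0.64 = 1.837
w_new = 0.02 - 0.1·1.837 = 0.02 - 0.1837 = -0.1637

v_new=1.837, w_new=-0.1637


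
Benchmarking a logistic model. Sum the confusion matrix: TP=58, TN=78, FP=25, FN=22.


Total = TP + TN + FP + FN
= 58 + 78 + 25 + 22
= 183
(Predicted positive: 83, predicted negative: 100)

183


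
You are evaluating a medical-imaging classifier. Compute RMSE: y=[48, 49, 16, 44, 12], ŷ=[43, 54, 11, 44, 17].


MSE = 100/5 = 20
RMSE = √(100/5) = 4.4721

4.4721


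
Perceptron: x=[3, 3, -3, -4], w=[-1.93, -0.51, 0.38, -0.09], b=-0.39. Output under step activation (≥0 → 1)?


z = (3)·(-1.93) + (3)·(-0.51) + (-3)·(0.38) + (-4)·(-0.09) - 0.39
  = -8.49
step(z) = 0 (z<0)

0


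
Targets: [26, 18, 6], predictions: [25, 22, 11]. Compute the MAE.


Absolute errors: |26-25|=1, |18-22|=4, |6-11|=5
Sum = 10
MAE = 10/3 = 10/3

10/3


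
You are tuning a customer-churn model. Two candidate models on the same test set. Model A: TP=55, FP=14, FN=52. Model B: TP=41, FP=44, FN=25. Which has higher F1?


Model A: P=55/69=0.7971, R=55/107=0.514, F1=2PR/(P+R)=2TP/(2TP+FP+FN)=110/176=0.625
Model B: P=41/85=0.4824, R=41/66=0.6212, F1=2PR/(P+R)=2TP/(2TP+FP+FN)=82/151=0.543
0.625 > 0.543 → Model A

Model A


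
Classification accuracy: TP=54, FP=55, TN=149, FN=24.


Accuracy = (TP+TN)/(TP+TN+FP+FN)
= (54+149)/(282)
= 203/282 = 71.99%

71.99%


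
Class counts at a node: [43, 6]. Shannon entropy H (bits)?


Probabilities: [43/49, 6/49] ≈ [0.8776, 0.1224]
H = -((43/49)·log₂(43/49) + (6/49)·log₂(6/49))
  = 0.5364 bits

0.5364 bits


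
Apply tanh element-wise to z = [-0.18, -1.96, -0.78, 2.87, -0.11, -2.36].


tanh(-0.18) = -0.1781
tanh(-1.96) = -0.9611
tanh(-0.78) = -0.6527
tanh(2.87) = 0.9936
tanh(-0.11) = -0.1096
tanh(-2.36) = -0.9823
result = [-0.1781, -0.9611, -0.6527, 0.9936, -0.1096, -0.9823]

[-0.1781, -0.9611, -0.6527, 0.9936, -0.1096, -0.9823]


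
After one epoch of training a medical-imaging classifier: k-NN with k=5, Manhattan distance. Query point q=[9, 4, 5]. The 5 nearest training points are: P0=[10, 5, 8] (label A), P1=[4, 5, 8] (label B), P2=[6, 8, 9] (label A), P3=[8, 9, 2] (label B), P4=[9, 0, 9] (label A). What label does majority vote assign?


d(q,P0) = 5  (label A)
d(q,P1) = 9  (label B)
d(q,P2) = 11  (label A)
d(q,P3) = 9  (label B)
d(q,P4) = 8  (label A)
Votes: A=3, B=2
Majority → A

A


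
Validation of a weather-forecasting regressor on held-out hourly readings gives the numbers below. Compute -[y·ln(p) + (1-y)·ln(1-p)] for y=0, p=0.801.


BCE = -[y·ln(p) + (1-y)·ln(1-p)]
= -0 - 1·ln(1-0.801)
= -ln(0.199) = 1.6145

1.6145


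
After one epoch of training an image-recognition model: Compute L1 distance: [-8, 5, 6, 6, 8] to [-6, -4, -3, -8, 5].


d = |-8+ 6| + |5+ 4| + |6+ 3| + |6+ 8| + |8-5|
  = 2 + 9 + 9 + 14 + 3
  = 37

37


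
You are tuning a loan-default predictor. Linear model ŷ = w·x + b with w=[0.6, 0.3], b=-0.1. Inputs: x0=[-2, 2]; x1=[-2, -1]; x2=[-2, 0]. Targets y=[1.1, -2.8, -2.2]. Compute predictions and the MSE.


ŷ0 = (0.6)·(-2) + (0.3)·(2) - 0.1 = -0.7
ŷ1 = (0.6)·(-2) + (0.3)·(-1) - 0.1 = -1.6
ŷ2 = (0.6)·(-2) + (0.3)·(0) - 0.1 = -1.3
errors² = [3.24, 1.44, 0.81]
MSE = 5.4900/3 = 1.83

1.83


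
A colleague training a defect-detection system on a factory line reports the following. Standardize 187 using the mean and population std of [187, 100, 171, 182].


μ = 160, σ = 35.1212
z = (187 - 160)/35.1212 = 0.7688

0.7688
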